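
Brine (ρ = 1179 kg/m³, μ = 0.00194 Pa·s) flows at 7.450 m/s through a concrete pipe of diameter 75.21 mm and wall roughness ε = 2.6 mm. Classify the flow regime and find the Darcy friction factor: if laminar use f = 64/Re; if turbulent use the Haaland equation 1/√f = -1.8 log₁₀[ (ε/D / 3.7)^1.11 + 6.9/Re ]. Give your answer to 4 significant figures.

Re = ρVD/μ = 1179·7.45·0.07521/0.00194 = 3.405e+05.
Re > 4000 → turbulent. ε/D = 0.0026/0.07521 = 0.0346; Haaland: 1/√f = -1.8 log₁₀[0.00559 + 2.03e-05] = 4.052, so f = 0.0609.

f ≈ 0.06090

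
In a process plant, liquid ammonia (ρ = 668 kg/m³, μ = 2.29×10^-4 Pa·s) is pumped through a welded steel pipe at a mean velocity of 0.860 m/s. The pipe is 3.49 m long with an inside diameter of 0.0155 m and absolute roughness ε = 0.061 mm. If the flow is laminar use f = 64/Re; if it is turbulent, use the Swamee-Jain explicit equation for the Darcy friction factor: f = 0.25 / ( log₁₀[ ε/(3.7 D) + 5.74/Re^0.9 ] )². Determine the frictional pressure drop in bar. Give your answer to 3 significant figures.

Reynolds number Re = ρVD/μ = 668 · 0.86 · 0.0155 / 0.000229 = 3.888e+04.
Re > 4000 → turbulent. Relative roughness ε/D = 6.1e-05/0.0155 = 0.00394. Swamee-Jain: f = 0.25/(log₁₀[0.00394/3.7 + 5.74/3.888e+04^0.9])² = 0.25/(log₁₀[0.00106 + 0.000425])² = 0.25/(-2.827)² = 0.03128.
Darcy-Weisbach: ΔP = f(L/D)(ρV²/2) = 0.03128·(3.49/0.0155)·(668·0.86²/2) = 0.03128·225.2·247 = 1740 Pa.
ΔP = 1740 Pa = 0.0174 bar.

ΔP ≈ 0.0174 bar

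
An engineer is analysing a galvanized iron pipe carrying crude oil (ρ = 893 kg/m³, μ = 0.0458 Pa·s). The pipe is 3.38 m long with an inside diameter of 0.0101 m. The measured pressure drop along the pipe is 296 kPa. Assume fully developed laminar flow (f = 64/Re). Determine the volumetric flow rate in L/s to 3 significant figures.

For laminar flow, f = 64/Re with Re = ρVD/μ, so Darcy-Weisbach reduces to ΔP = 32μLV/D². Solving for V: V = ΔP·D²/(32μL) = 2.96e+05·(0.0101)²/(32·0.0458·3.38) = 6.095 m/s.
Check: Re = ρVD/μ = 893·6.095·0.0101/0.0458 = 1200 < 2300, so the laminar assumption holds.
Q = V·A = 6.095·(π/4·0.0101²) = 0.0004884 m³/s = 0.488 L/s.

Q ≈ 0.488 L/s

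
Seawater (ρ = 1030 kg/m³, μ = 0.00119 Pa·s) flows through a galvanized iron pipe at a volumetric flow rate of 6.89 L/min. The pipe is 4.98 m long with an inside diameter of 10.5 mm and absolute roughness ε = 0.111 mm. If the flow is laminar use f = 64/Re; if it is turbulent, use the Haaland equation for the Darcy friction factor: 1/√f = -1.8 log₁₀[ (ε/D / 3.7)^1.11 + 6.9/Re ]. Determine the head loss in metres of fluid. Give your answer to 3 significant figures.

Q = 6.89 L/min = 6.89/60000 = 0.0001148 m³/s.
Cross-sectional area A = πD²/4 = π(0.0105)²/4 = 8.659e-05 m²; mean velocity V = Q/A = 0.0001148/8.659e-05 = 1.326 m/s.
Reynolds number Re = ρVD/μ = 1030 · 1.326 · 0.0105 / 0.00119 = 1.205e+04.
Re > 4000 → turbulent. Relative roughness ε/D = 0.000111/0.0105 = 0.0106. Haaland: 1/√f = -1.8 log₁₀[(0.0106/3.7)^1.11 + 6.9/1.205e+04] = -1.8 log₁₀[0.0015 + 0.000572] = 4.83, so f = 0.04286.
Darcy-Weisbach: ΔP = f(L/D)(ρV²/2) = 0.04286·(4.98/0.0105)·(1030·1.326²/2) = 0.04286·474.3·905.7 = 1.841e+04 Pa.
Head loss h_f = ΔP/(ρg) = 1.841e+04/(1030·9.81) = 1.82 m.

h_f ≈ 1.82 m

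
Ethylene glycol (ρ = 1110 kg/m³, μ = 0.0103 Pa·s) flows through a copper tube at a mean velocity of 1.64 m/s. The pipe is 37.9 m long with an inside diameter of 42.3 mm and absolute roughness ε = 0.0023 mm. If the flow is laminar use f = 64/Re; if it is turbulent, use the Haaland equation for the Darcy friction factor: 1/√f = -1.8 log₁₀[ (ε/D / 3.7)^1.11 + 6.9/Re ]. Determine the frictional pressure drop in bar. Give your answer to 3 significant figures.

Reynolds number Re = ρVD/μ = 1110 · 1.64 · 0.0423 / 0.0103 = 7476.
Re > 4000 → turbulent. Relative roughness ε/D = 2.3e-06/0.0423 = 5.44e-05. Haaland: 1/√f = -1.8 log₁₀[(5.44e-05/3.7)^1.11 + 6.9/7476] = -1.8 log₁₀[4.32e-06 + 0.000923] = 5.459, so f = 0.03356.
Darcy-Weisbach: ΔP = f(L/D)(ρV²/2) = 0.03356·(37.9/0.0423)·(1110·1.64²/2) = 0.03356·896·1493 = 4.488e+04 Pa.
ΔP = 4.488e+04 Pa = 0.449 bar.

ΔP ≈ 0.449 bar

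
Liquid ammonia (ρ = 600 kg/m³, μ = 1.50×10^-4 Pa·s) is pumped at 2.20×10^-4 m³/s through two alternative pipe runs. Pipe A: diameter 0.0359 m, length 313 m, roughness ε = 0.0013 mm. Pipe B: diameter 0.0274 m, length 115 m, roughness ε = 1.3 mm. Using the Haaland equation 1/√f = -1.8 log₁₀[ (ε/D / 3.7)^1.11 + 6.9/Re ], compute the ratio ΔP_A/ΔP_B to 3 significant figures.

Pipe A: V = Q/A = 0.00022/0.001012 = 0.2173 m/s; Re = 3.121e+04; ε/D = 3.62e-05; Haaland → f = 0.02317; ΔP_A = f(L/D)(ρV²/2) = 2862 Pa.
Pipe B: V = Q/A = 0.00022/0.0005896 = 0.3731 m/s; Re = 4.089e+04; ε/D = 0.0474; Haaland → f = 0.07059; ΔP_B = f(L/D)(ρV²/2) = 1.237e+04 Pa.
ΔP_A/ΔP_B = 2862/1.237e+04 = 0.231.

ΔP_A/ΔP_B ≈ 0.231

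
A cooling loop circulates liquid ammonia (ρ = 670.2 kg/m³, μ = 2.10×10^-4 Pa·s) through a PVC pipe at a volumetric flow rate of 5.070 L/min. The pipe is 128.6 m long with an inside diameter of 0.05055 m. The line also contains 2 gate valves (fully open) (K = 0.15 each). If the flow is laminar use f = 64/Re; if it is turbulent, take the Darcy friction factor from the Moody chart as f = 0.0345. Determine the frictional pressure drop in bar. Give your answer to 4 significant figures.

ΔP ≈ 5.232×10^-4 bar

Q = 5.070 L/min = 5.070/60000 = 8.45e-05 m³/s.
Cross-sectional area A = πD²/4 = π(0.05055)²/4 = 0.002007 m²; mean velocity V = Q/A = 8.45e-05/0.002007 = 0.0421 m/s.
Reynolds number Re = ρVD/μ = 670.2 · 0.0421 · 0.05055 / 0.00021 = 6793.
Re > 4000 → turbulent; use the Moody-chart value f = 0.0345.
Total minor-loss coefficient ΣK = 2·0.15 = 0.3.
ΔP = [f·L/D + ΣK]·(ρV²/2) = [0.0345·128.6/0.05055 + 0.3]·(670.2·0.0421²/2) = [87.77 + 0.3]·0.5941 = 52.32 Pa.
ΔP = 52.32 Pa = 5.232×10^-4 bar.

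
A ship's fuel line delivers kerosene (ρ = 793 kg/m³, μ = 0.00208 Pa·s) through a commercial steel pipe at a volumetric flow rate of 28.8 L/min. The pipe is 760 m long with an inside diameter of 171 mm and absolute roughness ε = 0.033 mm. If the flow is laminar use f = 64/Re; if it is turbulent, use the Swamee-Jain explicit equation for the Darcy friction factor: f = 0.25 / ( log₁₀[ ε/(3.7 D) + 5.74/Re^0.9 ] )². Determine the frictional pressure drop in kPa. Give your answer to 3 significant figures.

ΔP ≈ 0.0362 kPa

Q = 28.8 L/min = 28.8/60000 = 0.00048 m³/s.
Cross-sectional area A = πD²/4 = π(0.171)²/4 = 0.02297 m²; mean velocity V = Q/A = 0.00048/0.02297 = 0.0209 m/s.
Reynolds number Re = ρVD/μ = 793 · 0.0209 · 0.171 / 0.00208 = 1363.
Re < 2300 → laminar flow, so f = 64/Re = 64/1363 = 0.04697 (the turbulent correlation is not needed).
Darcy-Weisbach: ΔP = f(L/D)(ρV²/2) = 0.04697·(760/0.171)·(793·0.0209²/2) = 0.04697·4444·0.1732 = 36.16 Pa.
ΔP = 36.16 Pa = 0.0362 kPa.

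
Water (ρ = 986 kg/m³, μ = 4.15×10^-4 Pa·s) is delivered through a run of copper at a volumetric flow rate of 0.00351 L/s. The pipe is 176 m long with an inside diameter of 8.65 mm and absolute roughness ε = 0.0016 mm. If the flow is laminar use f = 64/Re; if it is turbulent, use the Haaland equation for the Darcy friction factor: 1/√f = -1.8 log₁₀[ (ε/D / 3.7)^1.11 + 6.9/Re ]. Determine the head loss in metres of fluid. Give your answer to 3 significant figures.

Q = 0.00351 L/s = 0.00351/1000 = 3.51e-06 m³/s.
Cross-sectional area A = πD²/4 = π(0.00865)²/4 = 5.877e-05 m²; mean velocity V = Q/A = 3.51e-06/5.877e-05 = 0.05973 m/s.
Reynolds number Re = ρVD/μ = 986 · 0.05973 · 0.00865 / 0.000415 = 1228.
Re < 2300 → laminar flow, so f = 64/Re = 64/1228 = 0.05214 (the turbulent correlation is not needed).
Darcy-Weisbach: ΔP = f(L/D)(ρV²/2) = 0.05214·(176/0.00865)·(986·0.05973²/2) = 0.05214·2.035e+04·1.759 = 1866 Pa.
Head loss h_f = ΔP/(ρg) = 1866/(986·9.81) = 0.193 m.

h_f ≈ 0.193 m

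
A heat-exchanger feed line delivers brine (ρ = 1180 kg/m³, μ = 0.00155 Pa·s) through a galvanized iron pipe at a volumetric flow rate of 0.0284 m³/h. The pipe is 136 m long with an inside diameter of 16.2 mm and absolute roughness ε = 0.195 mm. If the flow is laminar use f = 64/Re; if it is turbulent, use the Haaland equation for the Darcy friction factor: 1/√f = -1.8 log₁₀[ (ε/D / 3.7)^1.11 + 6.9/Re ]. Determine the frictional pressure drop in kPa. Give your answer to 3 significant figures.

Q = 0.0284 m³/h = 0.0284/3600 = 7.889e-06 m³/s.
Cross-sectional area A = πD²/4 = π(0.0162)²/4 = 0.0002061 m²; mean velocity V = Q/A = 7.889e-06/0.0002061 = 0.03827 m/s.
Reynolds number Re = ρVD/μ = 1180 · 0.03827 · 0.0162 / 0.00155 = 472.
Re < 2300 → laminar flow, so f = 64/Re = 64/472 = 0.1356 (the turbulent correlation is not needed).
Darcy-Weisbach: ΔP = f(L/D)(ρV²/2) = 0.1356·(136/0.0162)·(1180·0.03827²/2) = 0.1356·8395·0.8643 = 983.8 Pa.
ΔP = 983.8 Pa = 0.984 kPa.

ΔP ≈ 0.984 kPa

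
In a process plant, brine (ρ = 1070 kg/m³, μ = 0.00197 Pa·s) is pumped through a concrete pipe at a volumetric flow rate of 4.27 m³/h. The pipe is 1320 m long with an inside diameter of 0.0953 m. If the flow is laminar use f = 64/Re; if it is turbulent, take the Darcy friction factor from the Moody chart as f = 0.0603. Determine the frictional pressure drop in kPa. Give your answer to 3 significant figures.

ΔP ≈ 12.4 kPa

Q = 4.27 m³/h = 4.27/3600 = 0.001186 m³/s.
Cross-sectional area A = πD²/4 = π(0.0953)²/4 = 0.007133 m²; mean velocity V = Q/A = 0.001186/0.007133 = 0.1663 m/s.
Reynolds number Re = ρVD/μ = 1070 · 0.1663 · 0.0953 / 0.00197 = 8607.
Re > 4000 → turbulent; use the Moody-chart value f = 0.0603.
Darcy-Weisbach: ΔP = f(L/D)(ρV²/2) = 0.0603·(1320/0.0953)·(1070·0.1663²/2) = 0.0603·1.385e+04·14.79 = 1.236e+04 Pa.
ΔP = 1.236e+04 Pa = 12.4 kPa.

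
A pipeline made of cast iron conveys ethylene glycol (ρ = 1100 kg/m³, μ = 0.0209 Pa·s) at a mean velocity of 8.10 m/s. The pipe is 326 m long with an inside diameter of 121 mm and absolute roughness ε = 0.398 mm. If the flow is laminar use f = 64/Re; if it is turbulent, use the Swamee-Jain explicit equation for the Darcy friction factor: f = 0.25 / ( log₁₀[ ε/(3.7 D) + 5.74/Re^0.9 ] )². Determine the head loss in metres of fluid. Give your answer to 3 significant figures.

h_f ≈ 265 m

Reynolds number Re = ρVD/μ = 1100 · 8.1 · 0.121 / 0.0209 = 5.158e+04.
Re > 4000 → turbulent. Relative roughness ε/D = 0.000398/0.121 = 0.00329. Swamee-Jain: f = 0.25/(log₁₀[0.00329/3.7 + 5.74/5.158e+04^0.9])² = 0.25/(log₁₀[0.000889 + 0.000329])² = 0.25/(-2.914)² = 0.02944.
Darcy-Weisbach: ΔP = f(L/D)(ρV²/2) = 0.02944·(326/0.121)·(1100·8.1²/2) = 0.02944·2694·3.609e+04 = 2.862e+06 Pa.
Head loss h_f = ΔP/(ρg) = 2.862e+06/(1100·9.81) = 265 m.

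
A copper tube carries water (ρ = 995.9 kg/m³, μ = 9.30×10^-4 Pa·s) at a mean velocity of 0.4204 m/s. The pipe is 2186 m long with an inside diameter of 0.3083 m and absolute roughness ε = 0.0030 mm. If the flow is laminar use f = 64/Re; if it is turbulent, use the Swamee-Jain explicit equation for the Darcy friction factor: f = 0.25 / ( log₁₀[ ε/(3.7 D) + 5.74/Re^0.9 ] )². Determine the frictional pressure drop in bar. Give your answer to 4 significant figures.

ΔP ≈ 0.1047 bar

Reynolds number Re = ρVD/μ = 995.9 · 0.4204 · 0.3083 / 0.00093 = 1.388e+05.
Re > 4000 → turbulent. Relative roughness ε/D = 3e-06/0.3083 = 9.73e-06. Swamee-Jain: f = 0.25/(log₁₀[9.73e-06/3.7 + 5.74/1.388e+05^0.9])² = 0.25/(log₁₀[2.63e-06 + 0.000135])² = 0.25/(-3.861)² = 0.01677.
Darcy-Weisbach: ΔP = f(L/D)(ρV²/2) = 0.01677·(2186/0.3083)·(995.9·0.4204²/2) = 0.01677·7090·88.01 = 1.047e+04 Pa.
ΔP = 1.047e+04 Pa = 0.1047 bar.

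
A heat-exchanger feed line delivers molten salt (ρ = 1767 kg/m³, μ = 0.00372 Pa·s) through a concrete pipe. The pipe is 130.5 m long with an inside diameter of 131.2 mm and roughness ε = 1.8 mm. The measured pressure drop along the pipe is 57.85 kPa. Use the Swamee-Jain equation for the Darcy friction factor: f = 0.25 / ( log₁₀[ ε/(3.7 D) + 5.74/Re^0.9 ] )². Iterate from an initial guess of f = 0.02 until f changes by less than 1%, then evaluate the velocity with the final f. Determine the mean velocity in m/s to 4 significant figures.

Rearranging Darcy-Weisbach: V = √(2·ΔP·D/(f·L·ρ)). With ε/D = 0.0018/0.1312 = 0.0137, iterate starting from f = 0.02:
  f = 0.02 → V = √(2·5.785e+04·0.1312/(0.02·130.5·1767)) = 1.814 m/s; Re = ρVD/μ = 1.131e+05; f → 0.04296
  f = 0.04296 → V = 1.238 m/s; Re = 7.714e+04; f → 0.04323
Converged (Δf/f < 1%). With the final f = 0.04323: V = √(2·5.785e+04·0.1312/(0.04323·130.5·1767)) = 1.234 m/s.

V ≈ 1.234 m/s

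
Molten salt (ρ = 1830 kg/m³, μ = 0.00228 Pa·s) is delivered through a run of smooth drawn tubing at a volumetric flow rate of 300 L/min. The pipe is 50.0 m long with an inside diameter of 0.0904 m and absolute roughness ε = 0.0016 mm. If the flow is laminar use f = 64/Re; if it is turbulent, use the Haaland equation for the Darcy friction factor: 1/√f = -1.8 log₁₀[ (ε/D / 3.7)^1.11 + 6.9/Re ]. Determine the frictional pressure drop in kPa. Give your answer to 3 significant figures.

Q = 300 L/min = 300/60000 = 0.005 m³/s.
Cross-sectional area A = πD²/4 = π(0.0904)²/4 = 0.006418 m²; mean velocity V = Q/A = 0.005/0.006418 = 0.779 m/s.
Reynolds number Re = ρVD/μ = 1830 · 0.779 · 0.0904 / 0.00228 = 5.652e+04.
Re > 4000 → turbulent. Relative roughness ε/D = 1.6e-06/0.0904 = 1.77e-05. Haaland: 1/√f = -1.8 log₁₀[(1.77e-05/3.7)^1.11 + 6.9/5.652e+04] = -1.8 log₁₀[1.24e-06 + 0.000122] = 7.036, so f = 0.0202.
Darcy-Weisbach: ΔP = f(L/D)(ρV²/2) = 0.0202·(50/0.0904)·(1830·0.779²/2) = 0.0202·553.1·555.3 = 6204 Pa.
ΔP = 6204 Pa = 6.20 kPa.

ΔP ≈ 6.20 kPa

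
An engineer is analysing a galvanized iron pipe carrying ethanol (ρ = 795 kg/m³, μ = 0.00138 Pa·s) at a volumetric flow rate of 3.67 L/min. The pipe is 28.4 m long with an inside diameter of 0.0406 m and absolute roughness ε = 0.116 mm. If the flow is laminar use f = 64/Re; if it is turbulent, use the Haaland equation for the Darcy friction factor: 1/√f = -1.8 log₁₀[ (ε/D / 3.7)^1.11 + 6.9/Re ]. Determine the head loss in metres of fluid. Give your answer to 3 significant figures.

Q = 3.67 L/min = 3.67/60000 = 6.117e-05 m³/s.
Cross-sectional area A = πD²/4 = π(0.0406)²/4 = 0.001295 m²; mean velocity V = Q/A = 6.117e-05/0.001295 = 0.04725 m/s.
Reynolds number Re = ρVD/μ = 795 · 0.04725 · 0.0406 / 0.00138 = 1105.
Re < 2300 → laminar flow, so f = 64/Re = 64/1105 = 0.05792 (the turbulent correlation is not needed).
Darcy-Weisbach: ΔP = f(L/D)(ρV²/2) = 0.05792·(28.4/0.0406)·(795·0.04725²/2) = 0.05792·699.5·0.8873 = 35.95 Pa.
Head loss h_f = ΔP/(ρg) = 35.95/(795·9.81) = 0.00461 m.

h_f ≈ 0.00461 m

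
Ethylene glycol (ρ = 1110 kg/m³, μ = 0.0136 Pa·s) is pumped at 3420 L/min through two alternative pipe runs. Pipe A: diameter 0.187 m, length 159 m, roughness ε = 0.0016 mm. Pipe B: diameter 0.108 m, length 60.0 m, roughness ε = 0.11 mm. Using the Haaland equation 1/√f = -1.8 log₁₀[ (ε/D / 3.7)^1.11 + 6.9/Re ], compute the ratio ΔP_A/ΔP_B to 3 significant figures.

ΔP_A/ΔP_B ≈ 0.167

Pipe A: V = Q/A = 0.057/0.02746 = 2.075 m/s; Re = 3.168e+04; ε/D = 8.56e-06; Haaland → f = 0.02303; ΔP_A = f(L/D)(ρV²/2) = 4.681e+04 Pa.
Pipe B: V = Q/A = 0.057/0.009161 = 6.222 m/s; Re = 5.485e+04; ε/D = 0.00102; Haaland → f = 0.0235; ΔP_B = f(L/D)(ρV²/2) = 2.805e+05 Pa.
ΔP_A/ΔP_B = 4.681e+04/2.805e+05 = 0.167.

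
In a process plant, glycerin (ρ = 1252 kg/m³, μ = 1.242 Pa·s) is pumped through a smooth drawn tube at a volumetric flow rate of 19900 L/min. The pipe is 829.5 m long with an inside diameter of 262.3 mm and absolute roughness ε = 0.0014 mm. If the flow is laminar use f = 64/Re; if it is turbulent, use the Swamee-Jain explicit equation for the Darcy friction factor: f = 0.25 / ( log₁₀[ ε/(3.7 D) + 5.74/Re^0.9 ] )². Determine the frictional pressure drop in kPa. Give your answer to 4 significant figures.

ΔP ≈ 2941 kPa

Q = 19900 L/min = 19900/60000 = 0.3317 m³/s.
Cross-sectional area A = πD²/4 = π(0.2623)²/4 = 0.05404 m²; mean velocity V = Q/A = 0.3317/0.05404 = 6.138 m/s.
Reynolds number Re = ρVD/μ = 1252 · 6.138 · 0.2623 / 1.24 = 1623.
Re < 2300 → laminar flow, so f = 64/Re = 64/1623 = 0.03944 (the turbulent correlation is not needed).
Darcy-Weisbach: ΔP = f(L/D)(ρV²/2) = 0.03944·(829.5/0.2623)·(1252·6.138²/2) = 0.03944·3162·2.358e+04 = 2.941e+06 Pa.
ΔP = 2.941e+06 Pa = 2941 kPa.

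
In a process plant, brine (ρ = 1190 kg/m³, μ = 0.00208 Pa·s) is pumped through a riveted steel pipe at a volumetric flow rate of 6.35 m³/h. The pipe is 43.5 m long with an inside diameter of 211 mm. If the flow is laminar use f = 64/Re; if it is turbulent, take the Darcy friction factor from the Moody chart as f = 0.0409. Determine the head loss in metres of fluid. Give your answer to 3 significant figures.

Q = 6.35 m³/h = 6.35/3600 = 0.001764 m³/s.
Cross-sectional area A = πD²/4 = π(0.211)²/4 = 0.03497 m²; mean velocity V = Q/A = 0.001764/0.03497 = 0.05044 m/s.
Reynolds number Re = ρVD/μ = 1190 · 0.05044 · 0.211 / 0.00208 = 6090.
Re > 4000 → turbulent; use the Moody-chart value f = 0.0409.
Darcy-Weisbach: ΔP = f(L/D)(ρV²/2) = 0.0409·(43.5/0.211)·(1190·0.05044²/2) = 0.0409·206.2·1.514 = 12.77 Pa.
Head loss h_f = ΔP/(ρg) = 12.77/(1190·9.81) = 0.00109 m.

h_f ≈ 0.00109 m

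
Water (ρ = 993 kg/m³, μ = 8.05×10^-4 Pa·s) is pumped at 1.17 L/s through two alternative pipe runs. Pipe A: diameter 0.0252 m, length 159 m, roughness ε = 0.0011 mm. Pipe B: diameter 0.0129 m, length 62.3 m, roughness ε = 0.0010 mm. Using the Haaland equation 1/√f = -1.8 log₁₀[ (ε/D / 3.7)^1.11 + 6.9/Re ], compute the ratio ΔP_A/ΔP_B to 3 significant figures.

Pipe A: V = Q/A = 0.00117/0.0004988 = 2.346 m/s; Re = 7.292e+04; ε/D = 4.37e-05; Haaland → f = 0.01921; ΔP_A = f(L/D)(ρV²/2) = 3.311e+05 Pa.
Pipe B: V = Q/A = 0.00117/0.0001307 = 8.952 m/s; Re = 1.424e+05; ε/D = 7.75e-05; Haaland → f = 0.017; ΔP_B = f(L/D)(ρV²/2) = 3.267e+06 Pa.
ΔP_A/ΔP_B = 3.311e+05/3.267e+06 = 0.101.

ΔP_A/ΔP_B ≈ 0.101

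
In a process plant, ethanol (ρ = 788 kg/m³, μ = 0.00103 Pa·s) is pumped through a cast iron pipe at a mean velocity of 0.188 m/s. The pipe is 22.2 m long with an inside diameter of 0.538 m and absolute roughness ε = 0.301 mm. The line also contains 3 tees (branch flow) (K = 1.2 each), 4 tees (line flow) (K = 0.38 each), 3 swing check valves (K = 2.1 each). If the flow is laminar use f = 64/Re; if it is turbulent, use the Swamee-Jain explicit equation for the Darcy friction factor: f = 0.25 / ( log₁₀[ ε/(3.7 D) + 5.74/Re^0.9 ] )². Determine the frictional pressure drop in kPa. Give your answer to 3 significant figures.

Reynolds number Re = ρVD/μ = 788 · 0.188 · 0.538 / 0.00103 = 7.738e+04.
Re > 4000 → turbulent. Relative roughness ε/D = 0.000301/0.538 = 0.000559. Swamee-Jain: f = 0.25/(log₁₀[0.000559/3.7 + 5.74/7.738e+04^0.9])² = 0.25/(log₁₀[0.000151 + 0.000229])² = 0.25/(-3.42)² = 0.02137.
Total minor-loss coefficient ΣK = 3·1.2 + 4·0.38 + 3·2.1 = 11.4.
ΔP = [f·L/D + ΣK]·(ρV²/2) = [0.02137·22.2/0.538 + 11.4]·(788·0.188²/2) = [0.8818 + 11.4]·13.93 = 171.3 Pa.
ΔP = 171.3 Pa = 0.171 kPa.

ΔP ≈ 0.171 kPa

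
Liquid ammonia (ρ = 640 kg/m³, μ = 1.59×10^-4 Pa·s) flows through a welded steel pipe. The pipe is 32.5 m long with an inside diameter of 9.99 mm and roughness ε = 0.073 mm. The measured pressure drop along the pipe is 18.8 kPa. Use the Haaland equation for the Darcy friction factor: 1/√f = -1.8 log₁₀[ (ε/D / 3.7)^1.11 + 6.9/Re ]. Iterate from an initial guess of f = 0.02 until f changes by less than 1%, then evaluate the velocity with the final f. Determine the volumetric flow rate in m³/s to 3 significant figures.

Rearranging Darcy-Weisbach: V = √(2·ΔP·D/(f·L·ρ)). With ε/D = 7.3e-05/0.00999 = 0.00731, iterate starting from f = 0.02:
  f = 0.02 → V = √(2·1.88e+04·0.00999/(0.02·32.5·640)) = 0.9502 m/s; Re = ρVD/μ = 3.821e+04; f → 0.03596
  f = 0.03596 → V = 0.7086 m/s; Re = 2.849e+04; f → 0.03651
  f = 0.03651 → V = 0.7033 m/s; Re = 2.828e+04; f → 0.03653
Converged (Δf/f < 1%). With the final f = 0.03653: V = √(2·1.88e+04·0.00999/(0.03653·32.5·640)) = 0.7031 m/s.
Q = V·A = 0.7031·(π/4·0.00999²) = 5.511e-05 m³/s = 5.51×10^-5 m³/s.

Q ≈ 5.51×10^-5 m³/s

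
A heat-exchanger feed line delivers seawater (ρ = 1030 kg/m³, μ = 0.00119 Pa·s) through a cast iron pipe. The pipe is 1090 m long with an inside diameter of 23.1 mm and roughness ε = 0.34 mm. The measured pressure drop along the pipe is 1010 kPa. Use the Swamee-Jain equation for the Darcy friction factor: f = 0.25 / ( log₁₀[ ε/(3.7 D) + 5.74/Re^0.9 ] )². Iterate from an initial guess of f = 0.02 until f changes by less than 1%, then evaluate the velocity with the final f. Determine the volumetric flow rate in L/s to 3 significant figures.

Rearranging Darcy-Weisbach: V = √(2·ΔP·D/(f·L·ρ)). With ε/D = 0.00034/0.0231 = 0.0147, iterate starting from f = 0.02:
  f = 0.02 → V = √(2·1.01e+06·0.0231/(0.02·1090·1030)) = 1.442 m/s; Re = ρVD/μ = 2.882e+04; f → 0.04552
  f = 0.04552 → V = 0.9555 m/s; Re = 1.911e+04; f → 0.04644
  f = 0.04644 → V = 0.9461 m/s; Re = 1.892e+04; f → 0.04646
Converged (Δf/f < 1%). With the final f = 0.04646: V = √(2·1.01e+06·0.0231/(0.04646·1090·1030)) = 0.9458 m/s.
Q = V·A = 0.9458·(π/4·0.0231²) = 0.0003964 m³/s = 0.396 L/s.

Q ≈ 0.396 L/s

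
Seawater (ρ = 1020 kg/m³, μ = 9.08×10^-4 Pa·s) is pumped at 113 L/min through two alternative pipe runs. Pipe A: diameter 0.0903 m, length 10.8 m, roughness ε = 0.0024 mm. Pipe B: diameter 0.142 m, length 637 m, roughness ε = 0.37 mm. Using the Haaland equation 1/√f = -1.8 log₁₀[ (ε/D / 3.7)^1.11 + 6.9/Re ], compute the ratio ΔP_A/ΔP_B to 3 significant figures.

Pipe A: V = Q/A = 0.001883/0.006404 = 0.2941 m/s; Re = 2.983e+04; ε/D = 2.66e-05; Haaland → f = 0.0234; ΔP_A = f(L/D)(ρV²/2) = 123.4 Pa.
Pipe B: V = Q/A = 0.001883/0.01584 = 0.1189 m/s; Re = 1.897e+04; ε/D = 0.00261; Haaland → f = 0.03077; ΔP_B = f(L/D)(ρV²/2) = 995.6 Pa.
ΔP_A/ΔP_B = 123.4/995.6 = 0.124.

ΔP_A/ΔP_B ≈ 0.124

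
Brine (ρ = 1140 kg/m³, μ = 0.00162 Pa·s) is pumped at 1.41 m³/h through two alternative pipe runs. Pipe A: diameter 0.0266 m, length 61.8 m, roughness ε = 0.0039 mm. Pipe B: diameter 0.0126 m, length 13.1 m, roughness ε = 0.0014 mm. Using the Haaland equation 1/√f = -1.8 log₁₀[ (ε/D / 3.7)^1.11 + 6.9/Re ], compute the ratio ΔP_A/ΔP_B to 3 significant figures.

Pipe A: V = Q/A = 0.0003917/0.0005557 = 0.7048 m/s; Re = 1.319e+04; ε/D = 0.000147; Haaland → f = 0.02885; ΔP_A = f(L/D)(ρV²/2) = 1.898e+04 Pa.
Pipe B: V = Q/A = 0.0003917/0.0001247 = 3.141 m/s; Re = 2.785e+04; ε/D = 0.000111; Haaland → f = 0.02395; ΔP_B = f(L/D)(ρV²/2) = 1.401e+05 Pa.
ΔP_A/ΔP_B = 1.898e+04/1.401e+05 = 0.135.

ΔP_A/ΔP_B ≈ 0.135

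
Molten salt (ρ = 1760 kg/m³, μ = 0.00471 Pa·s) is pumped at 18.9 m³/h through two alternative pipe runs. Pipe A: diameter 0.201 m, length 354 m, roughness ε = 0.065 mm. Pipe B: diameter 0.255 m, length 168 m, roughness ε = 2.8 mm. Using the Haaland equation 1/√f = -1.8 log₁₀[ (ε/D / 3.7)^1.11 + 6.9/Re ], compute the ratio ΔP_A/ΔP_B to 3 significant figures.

Pipe A: V = Q/A = 0.00525/0.03173 = 0.1655 m/s; Re = 1.243e+04; ε/D = 0.000323; Haaland → f = 0.02955; ΔP_A = f(L/D)(ρV²/2) = 1254 Pa.
Pipe B: V = Q/A = 0.00525/0.05107 = 0.1028 m/s; Re = 9795; ε/D = 0.011; Haaland → f = 0.04414; ΔP_B = f(L/D)(ρV²/2) = 270.5 Pa.
ΔP_A/ΔP_B = 1254/270.5 = 4.64.

ΔP_A/ΔP_B ≈ 4.64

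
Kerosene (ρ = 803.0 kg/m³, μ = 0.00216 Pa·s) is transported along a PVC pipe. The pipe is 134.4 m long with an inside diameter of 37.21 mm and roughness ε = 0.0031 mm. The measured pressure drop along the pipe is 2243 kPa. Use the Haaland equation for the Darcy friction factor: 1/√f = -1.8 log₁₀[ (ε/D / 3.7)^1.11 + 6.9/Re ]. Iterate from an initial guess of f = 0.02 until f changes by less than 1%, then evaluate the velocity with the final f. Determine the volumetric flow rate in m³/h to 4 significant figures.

Q ≈ 37.02 m³/h

Rearranging Darcy-Weisbach: V = √(2·ΔP·D/(f·L·ρ)). With ε/D = 3.1e-06/0.03721 = 8.33e-05, iterate starting from f = 0.02:
  f = 0.02 → V = √(2·2.243e+06·0.03721/(0.02·134.4·803)) = 8.794 m/s; Re = ρVD/μ = 1.216e+05; f → 0.01753
  f = 0.01753 → V = 9.393 m/s; Re = 1.299e+05; f → 0.01732
  f = 0.01732 → V = 9.45 m/s; Re = 1.307e+05; f → 0.0173
Converged (Δf/f < 1%). With the final f = 0.0173: V = √(2·2.243e+06·0.03721/(0.0173·134.4·803)) = 9.456 m/s.
Q = V·A = 9.456·(π/4·0.03721²) = 0.01028 m³/s = 37.02 m³/h.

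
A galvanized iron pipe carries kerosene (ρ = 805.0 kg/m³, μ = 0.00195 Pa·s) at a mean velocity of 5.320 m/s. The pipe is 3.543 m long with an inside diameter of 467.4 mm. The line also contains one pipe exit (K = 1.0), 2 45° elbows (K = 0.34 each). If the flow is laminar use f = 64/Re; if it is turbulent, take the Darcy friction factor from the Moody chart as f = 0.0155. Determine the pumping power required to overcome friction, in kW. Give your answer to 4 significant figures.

P ≈ 18.69 kW

Reynolds number Re = ρVD/μ = 805 · 5.32 · 0.4674 / 0.00195 = 1.027e+06.
Re > 4000 → turbulent; use the Moody-chart value f = 0.0155.
Total minor-loss coefficient ΣK = 1·1 + 2·0.34 = 1.68.
ΔP = [f·L/D + ΣK]·(ρV²/2) = [0.0155·3.543/0.4674 + 1.68]·(805·5.32²/2) = [0.1175 + 1.68]·1.139e+04 = 2.048e+04 Pa.
Q = V·A = 5.32·0.1716 = 0.9128 m³/s.
Pumping power P = QΔP = 0.9128·2.048e+04 = 18691 W = 18.69 kW.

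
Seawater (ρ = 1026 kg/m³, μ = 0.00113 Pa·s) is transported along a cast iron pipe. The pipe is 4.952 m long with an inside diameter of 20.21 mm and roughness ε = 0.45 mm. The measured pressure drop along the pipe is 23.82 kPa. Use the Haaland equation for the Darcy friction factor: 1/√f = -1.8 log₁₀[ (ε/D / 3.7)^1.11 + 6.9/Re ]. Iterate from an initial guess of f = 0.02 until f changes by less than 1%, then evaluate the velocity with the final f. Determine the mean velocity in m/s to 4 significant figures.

V ≈ 1.912 m/s

Rearranging Darcy-Weisbach: V = √(2·ΔP·D/(f·L·ρ)). With ε/D = 0.00045/0.02021 = 0.0223, iterate starting from f = 0.02:
  f = 0.02 → V = √(2·2.382e+04·0.02021/(0.02·4.952·1026)) = 3.078 m/s; Re = ρVD/μ = 5.648e+04; f → 0.05144
  f = 0.05144 → V = 1.919 m/s; Re = 3.522e+04; f → 0.05181
Converged (Δf/f < 1%). With the final f = 0.05181: V = √(2·2.382e+04·0.02021/(0.05181·4.952·1026)) = 1.912 m/s.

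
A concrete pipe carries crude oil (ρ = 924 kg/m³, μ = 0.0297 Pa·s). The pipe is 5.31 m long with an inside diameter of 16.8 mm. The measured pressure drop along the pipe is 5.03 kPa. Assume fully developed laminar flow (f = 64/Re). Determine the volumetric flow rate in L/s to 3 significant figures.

For laminar flow, f = 64/Re with Re = ρVD/μ, so Darcy-Weisbach reduces to ΔP = 32μLV/D². Solving for V: V = ΔP·D²/(32μL) = 5030·(0.0168)²/(32·0.0297·5.31) = 0.2813 m/s.
Check: Re = ρVD/μ = 924·0.2813·0.0168/0.0297 = 147 < 2300, so the laminar assumption holds.
Q = V·A = 0.2813·(π/4·0.0168²) = 6.236e-05 m³/s = 0.0624 L/s.

Q ≈ 0.0624 L/s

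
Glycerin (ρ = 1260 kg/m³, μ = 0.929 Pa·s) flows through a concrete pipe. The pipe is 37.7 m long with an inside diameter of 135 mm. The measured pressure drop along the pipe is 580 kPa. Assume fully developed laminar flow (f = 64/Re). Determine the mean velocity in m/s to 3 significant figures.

For laminar flow, f = 64/Re with Re = ρVD/μ, so Darcy-Weisbach reduces to ΔP = 32μLV/D². Solving for V: V = ΔP·D²/(32μL) = 5.8e+05·(0.135)²/(32·0.929·37.7) = 9.432 m/s.
Check: Re = ρVD/μ = 1260·9.432·0.135/0.929 = 1727 < 2300, so the laminar assumption holds.

V ≈ 9.43 m/s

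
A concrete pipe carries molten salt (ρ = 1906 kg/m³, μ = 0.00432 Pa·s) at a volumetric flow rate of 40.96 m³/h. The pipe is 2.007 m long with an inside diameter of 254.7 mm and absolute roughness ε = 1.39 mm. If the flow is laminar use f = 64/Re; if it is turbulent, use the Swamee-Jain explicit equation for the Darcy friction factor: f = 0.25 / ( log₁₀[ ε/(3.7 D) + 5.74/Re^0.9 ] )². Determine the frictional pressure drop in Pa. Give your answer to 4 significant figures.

Q = 40.96 m³/h = 40.96/3600 = 0.01138 m³/s.
Cross-sectional area A = πD²/4 = π(0.2547)²/4 = 0.05095 m²; mean velocity V = Q/A = 0.01138/0.05095 = 0.2233 m/s.
Reynolds number Re = ρVD/μ = 1906 · 0.2233 · 0.2547 / 0.00432 = 2.509e+04.
Re > 4000 → turbulent. Relative roughness ε/D = 0.00139/0.2547 = 0.00546. Swamee-Jain: f = 0.25/(log₁₀[0.00546/3.7 + 5.74/2.509e+04^0.9])² = 0.25/(log₁₀[0.00147 + 0.00063])² = 0.25/(-2.677)² = 0.03489.
Darcy-Weisbach: ΔP = f(L/D)(ρV²/2) = 0.03489·(2.007/0.2547)·(1906·0.2233²/2) = 0.03489·7.88·47.52 = 13.07 Pa.

ΔP ≈ 13.07 Pa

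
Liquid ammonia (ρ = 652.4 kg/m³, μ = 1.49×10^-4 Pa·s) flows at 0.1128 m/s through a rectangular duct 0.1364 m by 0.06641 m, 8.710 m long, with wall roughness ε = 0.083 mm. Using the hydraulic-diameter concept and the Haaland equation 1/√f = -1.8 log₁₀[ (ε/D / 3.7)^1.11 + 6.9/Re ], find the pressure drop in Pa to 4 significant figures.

ΔP ≈ 9.694 Pa

Hydraulic diameter D_h = 4A/P = 4·(0.1364·0.06641)/(2·(0.1364+0.06641)) = 0.03623/0.4056 = 0.08933 m.
Re = ρVD_h/μ = 652.4·0.1128·0.08933/0.000149 = 4.412e+04.
ε/D_h = 8.3e-05/0.08933 = 0.000929; Haaland gives 1/√f = -1.8 log₁₀[0.000101+0.000156] = 6.461, so f = 0.02395.
ΔP = f(L/D_h)(ρV²/2) = 0.02395·8.71/0.08933·4.151 = 9.694 Pa.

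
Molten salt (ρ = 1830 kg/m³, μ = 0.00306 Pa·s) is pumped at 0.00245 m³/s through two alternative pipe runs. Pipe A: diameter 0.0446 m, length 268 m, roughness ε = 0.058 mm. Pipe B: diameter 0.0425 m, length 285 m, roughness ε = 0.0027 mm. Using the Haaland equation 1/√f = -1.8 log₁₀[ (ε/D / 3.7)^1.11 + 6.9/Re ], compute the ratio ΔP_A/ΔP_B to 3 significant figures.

ΔP_A/ΔP_B ≈ 0.863

Pipe A: V = Q/A = 0.00245/0.001562 = 1.568 m/s; Re = 4.183e+04; ε/D = 0.0013; Haaland → f = 0.0251; ΔP_A = f(L/D)(ρV²/2) = 3.394e+05 Pa.
Pipe B: V = Q/A = 0.00245/0.001419 = 1.727 m/s; Re = 4.39e+04; ε/D = 6.35e-05; Haaland → f = 0.02149; ΔP_B = f(L/D)(ρV²/2) = 3.933e+05 Pa.
ΔP_A/ΔP_B = 3.394e+05/3.933e+05 = 0.863.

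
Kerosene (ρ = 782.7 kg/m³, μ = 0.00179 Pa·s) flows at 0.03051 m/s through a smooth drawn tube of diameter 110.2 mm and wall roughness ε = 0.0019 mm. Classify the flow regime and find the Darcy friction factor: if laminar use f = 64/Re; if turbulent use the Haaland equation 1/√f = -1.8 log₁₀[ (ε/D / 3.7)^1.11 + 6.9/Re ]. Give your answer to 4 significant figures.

f ≈ 0.04353

Re = ρVD/μ = 782.7·0.03051·0.1102/0.00179 = 1470.
Re < 2300 → laminar, so f = 64/Re = 0.04353 (roughness is irrelevant in laminar flow).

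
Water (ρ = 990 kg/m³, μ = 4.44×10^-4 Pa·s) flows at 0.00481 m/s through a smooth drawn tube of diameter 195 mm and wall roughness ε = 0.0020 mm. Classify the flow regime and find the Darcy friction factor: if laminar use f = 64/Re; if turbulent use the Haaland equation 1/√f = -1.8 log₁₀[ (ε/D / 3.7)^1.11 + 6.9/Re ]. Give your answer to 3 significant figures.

Re = ρVD/μ = 990·0.00481·0.195/0.000444 = 2091.
Re < 2300 → laminar, so f = 64/Re = 0.0306 (roughness is irrelevant in laminar flow).

f ≈ 0.0306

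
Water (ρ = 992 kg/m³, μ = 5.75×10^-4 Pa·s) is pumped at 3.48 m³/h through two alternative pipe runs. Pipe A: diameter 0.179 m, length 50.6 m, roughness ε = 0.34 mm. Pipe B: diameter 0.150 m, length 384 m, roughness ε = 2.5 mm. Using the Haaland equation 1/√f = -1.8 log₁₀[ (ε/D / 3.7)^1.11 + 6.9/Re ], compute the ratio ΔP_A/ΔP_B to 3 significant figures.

Pipe A: V = Q/A = 0.0009667/0.02516 = 0.03841 m/s; Re = 1.186e+04; ε/D = 0.0019; Haaland → f = 0.03223; ΔP_A = f(L/D)(ρV²/2) = 6.669 Pa.
Pipe B: V = Q/A = 0.0009667/0.01767 = 0.0547 m/s; Re = 1.416e+04; ε/D = 0.0167; Haaland → f = 0.04834; ΔP_B = f(L/D)(ρV²/2) = 183.7 Pa.
ΔP_A/ΔP_B = 6.669/183.7 = 0.0363.

ΔP_A/ΔP_B ≈ 0.0363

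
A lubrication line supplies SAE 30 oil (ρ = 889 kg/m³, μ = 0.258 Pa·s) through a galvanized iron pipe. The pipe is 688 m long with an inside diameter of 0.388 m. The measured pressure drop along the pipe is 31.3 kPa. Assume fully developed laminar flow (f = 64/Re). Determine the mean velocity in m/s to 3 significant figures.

V ≈ 0.830 m/s

For laminar flow, f = 64/Re with Re = ρVD/μ, so Darcy-Weisbach reduces to ΔP = 32μLV/D². Solving for V: V = ΔP·D²/(32μL) = 3.13e+04·(0.388)²/(32·0.258·688) = 0.8296 m/s.
Check: Re = ρVD/μ = 889·0.8296·0.388/0.258 = 1109 < 2300, so the laminar assumption holds.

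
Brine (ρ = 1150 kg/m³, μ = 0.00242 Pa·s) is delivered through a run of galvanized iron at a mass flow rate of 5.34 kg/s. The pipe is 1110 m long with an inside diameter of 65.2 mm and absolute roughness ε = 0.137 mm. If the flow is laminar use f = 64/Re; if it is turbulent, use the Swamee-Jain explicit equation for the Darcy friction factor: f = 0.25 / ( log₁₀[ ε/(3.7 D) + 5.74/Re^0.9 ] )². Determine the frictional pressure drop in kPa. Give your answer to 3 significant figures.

A = πD²/4 = π(0.0652)²/4 = 0.003339 m²; mean velocity V = ṁ/(ρA) = 5.34/(1150 · 0.003339) = 1.391 m/s.
Reynolds number Re = ρVD/μ = 1150 · 1.391 · 0.0652 / 0.00242 = 4.309e+04.
Re > 4000 → turbulent. Relative roughness ε/D = 0.000137/0.0652 = 0.0021. Swamee-Jain: f = 0.25/(log₁₀[0.0021/3.7 + 5.74/4.309e+04^0.9])² = 0.25/(log₁₀[0.000568 + 0.000387])² = 0.25/(-3.02)² = 0.02741.
Darcy-Weisbach: ΔP = f(L/D)(ρV²/2) = 0.02741·(1110/0.0652)·(1150·1.391²/2) = 0.02741·1.702e+04·1112 = 5.19e+05 Pa.
ΔP = 5.19e+05 Pa = 519 kPa.

ΔP ≈ 519 kPa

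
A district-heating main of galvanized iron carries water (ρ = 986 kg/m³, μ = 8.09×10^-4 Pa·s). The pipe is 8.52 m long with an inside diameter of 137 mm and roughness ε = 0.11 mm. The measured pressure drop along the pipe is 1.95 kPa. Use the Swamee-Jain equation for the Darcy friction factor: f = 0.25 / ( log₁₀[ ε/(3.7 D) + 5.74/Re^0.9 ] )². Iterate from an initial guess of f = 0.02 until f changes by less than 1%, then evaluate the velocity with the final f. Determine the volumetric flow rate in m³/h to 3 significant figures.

Q ≈ 94.9 m³/h

Rearranging Darcy-Weisbach: V = √(2·ΔP·D/(f·L·ρ)). With ε/D = 0.00011/0.137 = 0.000803, iterate starting from f = 0.02:
  f = 0.02 → V = √(2·1950·0.137/(0.02·8.52·986)) = 1.783 m/s; Re = ρVD/μ = 2.978e+05; f → 0.01989
Converged (Δf/f < 1%). With the final f = 0.01989: V = √(2·1950·0.137/(0.01989·8.52·986)) = 1.788 m/s.
Q = V·A = 1.788·(π/4·0.137²) = 0.02636 m³/s = 94.9 m³/h.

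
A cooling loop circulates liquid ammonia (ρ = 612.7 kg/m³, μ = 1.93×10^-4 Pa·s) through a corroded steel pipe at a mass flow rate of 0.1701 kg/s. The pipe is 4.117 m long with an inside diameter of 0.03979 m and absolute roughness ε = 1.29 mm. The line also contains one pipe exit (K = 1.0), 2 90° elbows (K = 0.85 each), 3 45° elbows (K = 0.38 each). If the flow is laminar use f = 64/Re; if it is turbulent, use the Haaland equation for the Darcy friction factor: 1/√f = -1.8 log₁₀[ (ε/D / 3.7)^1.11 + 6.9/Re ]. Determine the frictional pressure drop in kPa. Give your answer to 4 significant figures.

A = πD²/4 = π(0.03979)²/4 = 0.001243 m²; mean velocity V = ṁ/(ρA) = 0.1701/(612.7 · 0.001243) = 0.2233 m/s.
Reynolds number Re = ρVD/μ = 612.7 · 0.2233 · 0.03979 / 0.000193 = 2.82e+04.
Re > 4000 → turbulent. Relative roughness ε/D = 0.00129/0.03979 = 0.0324. Haaland: 1/√f = -1.8 log₁₀[(0.0324/3.7)^1.11 + 6.9/2.82e+04] = -1.8 log₁₀[0.0052 + 0.000245] = 4.075, so f = 0.06023.
Total minor-loss coefficient ΣK = 1·1 + 2·0.85 + 3·0.38 = 3.84.
ΔP = [f·L/D + ΣK]·(ρV²/2) = [0.06023·4.117/0.03979 + 3.84]·(612.7·0.2233²/2) = [6.232 + 3.84]·15.27 = 153.8 Pa.
ΔP = 153.8 Pa = 0.1538 kPa.

ΔP ≈ 0.1538 kPa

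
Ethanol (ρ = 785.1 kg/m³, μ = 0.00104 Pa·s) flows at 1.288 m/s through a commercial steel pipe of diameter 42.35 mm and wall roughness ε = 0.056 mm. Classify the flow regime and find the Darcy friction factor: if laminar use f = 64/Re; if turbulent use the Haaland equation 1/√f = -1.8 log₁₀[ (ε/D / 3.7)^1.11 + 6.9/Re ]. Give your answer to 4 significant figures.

f ≈ 0.02521

Re = ρVD/μ = 785.1·1.288·0.04235/0.00104 = 4.118e+04.
Re > 4000 → turbulent. ε/D = 5.6e-05/0.04235 = 0.00132; Haaland: 1/√f = -1.8 log₁₀[0.000149 + 0.000168] = 6.298, so f = 0.02521.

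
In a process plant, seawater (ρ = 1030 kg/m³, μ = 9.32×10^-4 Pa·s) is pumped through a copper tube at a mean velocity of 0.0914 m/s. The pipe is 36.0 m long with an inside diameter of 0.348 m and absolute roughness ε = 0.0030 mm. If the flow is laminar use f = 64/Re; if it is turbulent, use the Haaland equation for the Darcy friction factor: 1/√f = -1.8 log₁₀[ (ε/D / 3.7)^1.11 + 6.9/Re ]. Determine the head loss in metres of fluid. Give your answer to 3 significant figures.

h_f ≈ 9.90×10^-4 m

Reynolds number Re = ρVD/μ = 1030 · 0.0914 · 0.348 / 0.000932 = 3.515e+04.
Re > 4000 → turbulent. Relative roughness ε/D = 3e-06/0.348 = 8.62e-06. Haaland: 1/√f = -1.8 log₁₀[(8.62e-06/3.7)^1.11 + 6.9/3.515e+04] = -1.8 log₁₀[5.59e-07 + 0.000196] = 6.671, so f = 0.02247.
Darcy-Weisbach: ΔP = f(L/D)(ρV²/2) = 0.02247·(36/0.348)·(1030·0.0914²/2) = 0.02247·103.4·4.302 = 10 Pa.
Head loss h_f = ΔP/(ρg) = 10/(1030·9.81) = 9.90×10^-4 m.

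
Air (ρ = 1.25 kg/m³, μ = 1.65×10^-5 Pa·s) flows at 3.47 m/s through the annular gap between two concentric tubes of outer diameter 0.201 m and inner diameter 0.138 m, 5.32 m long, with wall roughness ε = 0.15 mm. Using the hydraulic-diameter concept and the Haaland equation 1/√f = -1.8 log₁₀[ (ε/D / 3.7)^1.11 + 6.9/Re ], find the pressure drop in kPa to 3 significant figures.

Hydraulic diameter D_h = 4A/P = D_o - D_i = 0.201 - 0.138 = 0.063 m.
Re = ρVD_h/μ = 1.25·3.47·0.063/1.65e-05 = 1.656e+04.
ε/D_h = 0.00015/0.063 = 0.00238; Haaland gives 1/√f = -1.8 log₁₀[0.000287+0.000417] = 5.675, so f = 0.03105.
ΔP = f(L/D_h)(ρV²/2) = 0.03105·5.32/0.063·7.526 = 19.73 Pa.
ΔP = 0.0197 kPa.

ΔP ≈ 0.0197 kPa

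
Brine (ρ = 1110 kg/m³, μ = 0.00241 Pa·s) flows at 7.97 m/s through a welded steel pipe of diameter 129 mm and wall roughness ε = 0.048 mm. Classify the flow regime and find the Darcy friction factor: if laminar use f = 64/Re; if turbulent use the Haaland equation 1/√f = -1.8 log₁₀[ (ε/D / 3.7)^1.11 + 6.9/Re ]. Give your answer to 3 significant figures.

f ≈ 0.0168

Re = ρVD/μ = 1110·7.97·0.129/0.00241 = 4.735e+05.
Re > 4000 → turbulent. ε/D = 4.8e-05/0.129 = 0.000372; Haaland: 1/√f = -1.8 log₁₀[3.65e-05 + 1.46e-05] = 7.725, so f = 0.01676.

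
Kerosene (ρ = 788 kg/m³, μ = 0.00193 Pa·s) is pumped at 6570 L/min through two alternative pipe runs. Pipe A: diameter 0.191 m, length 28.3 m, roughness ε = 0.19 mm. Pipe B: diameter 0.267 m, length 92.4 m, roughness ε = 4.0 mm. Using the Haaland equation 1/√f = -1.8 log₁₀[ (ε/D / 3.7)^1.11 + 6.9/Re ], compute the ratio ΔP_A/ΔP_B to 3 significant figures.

ΔP_A/ΔP_B ≈ 0.763

Pipe A: V = Q/A = 0.1095/0.02865 = 3.822 m/s; Re = 2.98e+05; ε/D = 0.000995; Haaland → f = 0.02051; ΔP_A = f(L/D)(ρV²/2) = 1.749e+04 Pa.
Pipe B: V = Q/A = 0.1095/0.05599 = 1.956 m/s; Re = 2.132e+05; ε/D = 0.015; Haaland → f = 0.04397; ΔP_B = f(L/D)(ρV²/2) = 2.293e+04 Pa.
ΔP_A/ΔP_B = 1.749e+04/2.293e+04 = 0.763.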